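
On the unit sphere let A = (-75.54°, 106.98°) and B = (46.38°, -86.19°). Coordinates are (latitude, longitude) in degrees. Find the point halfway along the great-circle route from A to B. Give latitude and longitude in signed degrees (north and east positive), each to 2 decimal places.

-28.49°, -93.45°

The central angle between A and B is δ = 2.6234 rad.
With f = 0.5, the slerp weights are sin((1−f)δ)/sin δ = 1.9517 and sin(fδ)/sin δ = 1.9517.
Weighted sum of the unit vectors: (1.9517)·(-0.0729,0.2388,-0.9683) + (1.9517)·(0.0458,-0.6883,0.7239) = (-0.0529, -0.8773, -0.4770).
Converting back: φ = atan2(z, √(x²+y²)) = -28.49°, λ = atan2(y, x) = -93.45°.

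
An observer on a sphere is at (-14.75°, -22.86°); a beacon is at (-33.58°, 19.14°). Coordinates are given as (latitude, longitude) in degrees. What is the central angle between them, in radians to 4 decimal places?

0.7384 rad

With latitudes φ₁ = -14.750°, φ₂ = -33.580° and longitude difference Δλ = 42.000°:
cos c = sin φ₁ sin φ₂ + cos φ₁ cos φ₂ cos Δλ = (-0.2546)(-0.5531) + (0.9670)(0.8331)(0.7431) = 0.73954,
so c = arccos(0.73954) = 0.73841 rad.
So the angular separation is 0.7384 rad.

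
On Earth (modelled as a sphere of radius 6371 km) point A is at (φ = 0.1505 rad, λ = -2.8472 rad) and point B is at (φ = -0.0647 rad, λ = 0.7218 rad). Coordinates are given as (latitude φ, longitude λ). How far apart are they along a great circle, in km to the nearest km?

17254 km

With latitudes φ₁ = 8.623°, φ₂ = -3.707° and longitude difference Δλ = -155.511°:
cos c = sin φ₁ sin φ₂ + cos φ₁ cos φ₂ cos Δλ = (0.1499)(-0.0647) + (0.9887)(0.9979)(-0.9100) = -0.90757,
so c = arccos(-0.90757) = 2.70825 rad.
Distance = R·c = 6371 × 2.7083 ≈ 17254 km.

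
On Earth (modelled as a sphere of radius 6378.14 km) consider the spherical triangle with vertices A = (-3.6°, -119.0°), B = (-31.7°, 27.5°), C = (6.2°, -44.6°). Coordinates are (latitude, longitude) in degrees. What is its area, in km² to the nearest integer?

53155173 km²

Side lengths (central angles): a = 1.3661, b = 1.3077, c = 2.3119 rad; semiperimeter s = 2.4929.
By l'Huilier's theorem, tan(E/4) = √[tan(s/2) tan((s−a)/2) tan((s−b)/2) tan((s−c)/2)], giving spherical excess E = 1.3066 rad.
Area = E·R² = 1.3066 × (6378.14)² ≈ 53155173 km².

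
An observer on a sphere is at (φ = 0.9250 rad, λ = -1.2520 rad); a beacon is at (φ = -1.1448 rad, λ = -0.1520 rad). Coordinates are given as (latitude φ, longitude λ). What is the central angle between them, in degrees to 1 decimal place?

With latitudes φ₁ = 52.999°, φ₂ = -65.592° and longitude difference Δλ = 63.025°:
cos c = sin φ₁ sin φ₂ + cos φ₁ cos φ₂ cos Δλ = (0.7986)(-0.9106) + (0.6018)(0.4132)(0.4536) = -0.61444,
so c = arccos(-0.61444) = 2.23247 rad.
So the angular separation is 127.9°.

127.9°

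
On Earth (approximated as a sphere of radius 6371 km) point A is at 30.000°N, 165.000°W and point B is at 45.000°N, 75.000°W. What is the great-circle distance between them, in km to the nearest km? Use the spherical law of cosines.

In radians: φ₁ = 0.5236, φ₂ = 0.7854, Δλ = 90.000° = 1.5708 rad.
cos c = sin φ₁ sin φ₂ + cos φ₁ cos φ₂ cos Δλ = (0.5000)(0.7071) + (0.8660)(0.7071)(0.0000) = 0.35355,
so c = arccos(0.35355) = 1.20943 rad.
Distance = R·c = 6371 × 1.2094 ≈ 7705 km.

7705 km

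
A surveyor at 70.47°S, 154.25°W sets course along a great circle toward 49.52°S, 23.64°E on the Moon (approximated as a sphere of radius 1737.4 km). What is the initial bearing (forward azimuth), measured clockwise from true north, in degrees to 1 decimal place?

With φ₁ = -1.2299, φ₂ = -0.8643, Δλ = 3.1048 rad, the forward-azimuth formula gives
θ = atan2( sin Δλ cos φ₂ , cos φ₁ sin φ₂ − sin φ₁ cos φ₂ cos Δλ ) = atan2(0.0239, -0.8657) = 178.42°.
So the initial bearing is 178.4°.

178.4°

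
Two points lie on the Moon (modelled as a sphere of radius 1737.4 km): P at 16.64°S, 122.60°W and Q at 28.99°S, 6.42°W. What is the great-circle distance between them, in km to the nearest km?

3134 km

Let φ₁ = -0.2904 rad, φ₂ = -0.5060 rad, and Δλ = 2.0277 rad.
Haversine: a = sin²(Δφ/2) + cos φ₁ cos φ₂ sin²(Δλ/2) = 0.0116 + (0.9581)(0.8747)(0.7206) = 0.61548.
Central angle c = 2·arcsin(√a) = 1.80387 rad.
Distance = R·c = 1737.4 × 1.8039 ≈ 3134 km.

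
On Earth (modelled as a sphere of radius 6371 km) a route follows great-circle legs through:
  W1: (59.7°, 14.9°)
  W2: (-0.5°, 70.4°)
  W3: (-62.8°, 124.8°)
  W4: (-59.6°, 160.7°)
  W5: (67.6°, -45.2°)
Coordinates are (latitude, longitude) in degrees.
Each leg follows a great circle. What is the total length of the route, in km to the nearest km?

Leg W1→W2: central angle 1.2889 rad, distance 8211.3 km.
Leg W2→W3: central angle 1.2934 rad, distance 8240.3 km.
Leg W3→W4: central angle 0.3028 rad, distance 1929.2 km.
Leg W4→W5: central angle 2.8998 rad, distance 18474.3 km.
Total: 8211.3 + 8240.3 + 1929.2 + 18474.3 ≈ 36855 km.

36855 km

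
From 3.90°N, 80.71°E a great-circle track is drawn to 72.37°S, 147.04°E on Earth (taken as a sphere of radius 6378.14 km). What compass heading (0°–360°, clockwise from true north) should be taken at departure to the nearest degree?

With φ₁ = 0.0681, φ₂ = -1.2631, Δλ = 1.1577 rad, the forward-azimuth formula gives
θ = atan2( sin Δλ cos φ₂ , cos φ₁ sin φ₂ − sin φ₁ cos φ₂ cos Δλ ) = atan2(0.2774, -0.9591) = 163.87°.
So the initial bearing is 164°.

164°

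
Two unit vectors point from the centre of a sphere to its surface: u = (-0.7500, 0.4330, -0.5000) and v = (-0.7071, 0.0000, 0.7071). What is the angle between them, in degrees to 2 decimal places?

79.82°

u·v = 0.1768; |u| = 1.0000, |v| = 1.0000.
cos θ = (u·v)/(|u||v|) = 0.1768, so θ = 79.82°.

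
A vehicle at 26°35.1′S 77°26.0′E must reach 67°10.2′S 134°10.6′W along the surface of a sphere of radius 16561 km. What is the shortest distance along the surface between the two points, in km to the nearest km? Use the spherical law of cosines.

Let φ₁ = -0.4640 rad, φ₂ = -1.1723 rad, and Δλ = 2.5899 rad.
cos c = sin φ₁ sin φ₂ + cos φ₁ cos φ₂ cos Δλ = (-0.4475)(-0.9217) + (0.8943)(0.3880)(-0.8516) = 0.11697,
so c = arccos(0.11697) = 1.45356 rad.
Distance = R·c = 16561 × 1.4536 ≈ 24072 km.

24072 km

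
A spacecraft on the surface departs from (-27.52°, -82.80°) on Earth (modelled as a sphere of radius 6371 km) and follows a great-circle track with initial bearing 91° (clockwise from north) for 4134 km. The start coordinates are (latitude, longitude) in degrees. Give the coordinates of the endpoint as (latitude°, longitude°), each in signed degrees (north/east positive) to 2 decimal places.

Angular distance δ = d/R = 4134/6371 = 0.64888 rad; initial bearing θ = 1.5882 rad.
sin φ₂ = sin φ₁ cos δ + cos φ₁ sin δ cos θ = (-0.4621)(0.7968) + (0.8868)(0.6043)(-0.0175) = -0.3775, so φ₂ = -22.18°.
Δλ = atan2(sin θ sin δ cos φ₁, cos δ − sin φ₁ sin φ₂) = atan2(0.5358, 0.6223) = 40.729°.
λ₂ = -82.800° + 40.729° = -42.07°.

-22.18°, -42.07°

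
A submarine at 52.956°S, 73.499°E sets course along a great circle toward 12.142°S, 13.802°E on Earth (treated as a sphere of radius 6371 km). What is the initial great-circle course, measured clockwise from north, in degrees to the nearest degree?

With φ₁ = -0.9243, φ₂ = -0.2119, Δλ = -1.0419 rad, the forward-azimuth formula gives
θ = atan2( sin Δλ cos φ₂ , cos φ₁ sin φ₂ − sin φ₁ cos φ₂ cos Δλ ) = atan2(-0.8441, 0.2670) = -72.45°.
Adding 360° brings this into [0°, 360°): 288°.

288°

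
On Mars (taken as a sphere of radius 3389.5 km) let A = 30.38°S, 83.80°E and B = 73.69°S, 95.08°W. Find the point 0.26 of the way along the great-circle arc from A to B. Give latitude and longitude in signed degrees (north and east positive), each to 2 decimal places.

-50.12°, 83.63°

Central angle δ = 1.3252 rad. Interpolating on the sphere with fraction f = 0.26:
P = [sin((1−f)δ)·A + sin(fδ)·B] / sin δ = 0.8566·A + 0.3482·B in Cartesian coordinates,
giving P = (0.0711, 0.6372, -0.7674), i.e. latitude -50.12°, longitude 83.63°.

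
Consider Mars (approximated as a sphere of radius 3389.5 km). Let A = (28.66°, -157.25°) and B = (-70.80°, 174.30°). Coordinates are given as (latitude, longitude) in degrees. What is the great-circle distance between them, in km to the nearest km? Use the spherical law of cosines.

Let φ₁ = 0.5002 rad, φ₂ = -1.2357 rad, and Δλ = -0.4965 rad.
cos c = sin φ₁ sin φ₂ + cos φ₁ cos φ₂ cos Δλ = (0.4796)(-0.9444) + (0.8775)(0.3289)(0.8792) = -0.19921,
so c = arccos(-0.19921) = 1.77135 rad.
Distance = R·c = 3389.5 × 1.7713 ≈ 6004 km.

6004 km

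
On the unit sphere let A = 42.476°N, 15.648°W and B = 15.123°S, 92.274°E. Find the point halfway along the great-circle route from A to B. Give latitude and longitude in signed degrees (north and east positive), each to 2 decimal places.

22.14°, 48.73°

Central angle δ = 1.9772 rad. Interpolating on the sphere with fraction f = 0.5:
P = [sin((1−f)δ)·A + sin(fδ)·B] / sin δ = 0.9093·A + 0.9093·B in Cartesian coordinates,
giving P = (0.6110, 0.6962, 0.3768), i.e. latitude 22.14°, longitude 48.73°.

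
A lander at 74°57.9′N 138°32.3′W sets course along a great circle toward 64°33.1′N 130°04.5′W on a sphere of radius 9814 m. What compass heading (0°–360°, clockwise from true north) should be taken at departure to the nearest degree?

Δλ = 8.463° = 0.1477 rad.
y = sin Δλ · cos φ₂ = (0.1472)(0.4297) = 0.0632
x = cos φ₁ sin φ₂ − sin φ₁ cos φ₂ cos Δλ = (0.2594)(0.9030) − (0.9658)(0.4297)(0.9891) = -0.1762
θ = atan2(y, x) = 160.26°, so the bearing is 160°.

160°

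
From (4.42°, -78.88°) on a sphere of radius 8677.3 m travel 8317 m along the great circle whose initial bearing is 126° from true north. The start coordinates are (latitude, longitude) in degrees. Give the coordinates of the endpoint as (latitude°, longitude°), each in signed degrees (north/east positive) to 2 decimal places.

-25.80°, -31.54°

Angular distance δ = d/R = 8317/8677.3 = 0.95848 rad; initial bearing θ = 2.1991 rad.
sin φ₂ = sin φ₁ cos δ + cos φ₁ sin δ cos θ = (0.0771)(0.5748) + (0.9970)(0.8183)(-0.5878) = -0.4353, so φ₂ = -25.80°.
Δλ = atan2(sin θ sin δ cos φ₁, cos δ − sin φ₁ sin φ₂) = atan2(0.6601, 0.6083) = 47.337°.
λ₂ = -78.880° + 47.337° = -31.54°.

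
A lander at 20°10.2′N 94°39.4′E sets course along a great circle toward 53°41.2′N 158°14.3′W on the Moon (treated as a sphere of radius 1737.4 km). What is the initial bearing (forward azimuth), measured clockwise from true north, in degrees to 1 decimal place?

With φ₁ = 0.3520, φ₂ = 0.9370, Δλ = 1.8693 rad, the forward-azimuth formula gives
θ = atan2( sin Δλ cos φ₂ , cos φ₁ sin φ₂ − sin φ₁ cos φ₂ cos Δλ ) = atan2(0.5660, 0.8164) = 34.73°.
So the initial bearing is 34.7°.

34.7°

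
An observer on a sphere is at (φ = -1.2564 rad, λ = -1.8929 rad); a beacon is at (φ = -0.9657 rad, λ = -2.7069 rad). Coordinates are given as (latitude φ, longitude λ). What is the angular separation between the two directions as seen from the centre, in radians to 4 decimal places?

0.4443 rad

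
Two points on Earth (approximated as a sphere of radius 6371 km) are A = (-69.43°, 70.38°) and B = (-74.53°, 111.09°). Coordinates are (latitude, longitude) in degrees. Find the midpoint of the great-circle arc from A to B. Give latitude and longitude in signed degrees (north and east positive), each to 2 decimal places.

Central angle δ = 0.2313 rad. Interpolating on the sphere with fraction f = 0.5:
P = [sin((1−f)δ)·A + sin(fδ)·B] / sin δ = 0.5034·A + 0.5034·B in Cartesian coordinates,
giving P = (0.0111, 0.2919, -0.9564), i.e. latitude -73.02°, longitude 87.83°.

-73.02°, 87.83°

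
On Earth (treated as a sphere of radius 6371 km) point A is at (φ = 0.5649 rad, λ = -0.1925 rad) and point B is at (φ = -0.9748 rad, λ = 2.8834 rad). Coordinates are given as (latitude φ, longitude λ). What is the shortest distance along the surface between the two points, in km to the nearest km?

17387 km

With latitudes φ₁ = 32.366°, φ₂ = -55.852° and longitude difference Δλ = 176.236°:
cos c = sin φ₁ sin φ₂ + cos φ₁ cos φ₂ cos Δλ = (0.5353)(-0.8276) + (0.8446)(0.5613)(-0.9978) = -0.91614,
so c = arccos(-0.91614) = 2.72913 rad.
Distance = R·c = 6371 × 2.7291 ≈ 17387 km.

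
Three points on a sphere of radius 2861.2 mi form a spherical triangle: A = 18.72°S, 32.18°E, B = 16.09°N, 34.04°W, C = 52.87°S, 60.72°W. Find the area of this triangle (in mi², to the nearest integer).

Side lengths (central angles): a = 1.2690, b = 1.3418, c = 1.2891 rad; semiperimeter s = 1.9500.
By l'Huilier's theorem, tan(E/4) = √[tan(s/2) tan((s−a)/2) tan((s−b)/2) tan((s−c)/2)], giving spherical excess E = 0.9314 rad.
Area = E·R² = 0.9314 × (2861.2)² ≈ 7624893 mi².

7624893 mi²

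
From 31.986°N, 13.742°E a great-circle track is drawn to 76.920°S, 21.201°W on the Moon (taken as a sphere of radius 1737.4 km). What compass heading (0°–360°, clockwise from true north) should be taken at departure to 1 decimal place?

188.0°

With φ₁ = 0.5583, φ₂ = -1.3425, Δλ = -0.6099 rad, the forward-azimuth formula gives
θ = atan2( sin Δλ cos φ₂ , cos φ₁ sin φ₂ − sin φ₁ cos φ₂ cos Δλ ) = atan2(-0.1296, -0.9244) = -172.02°.
Adding 360° brings this into [0°, 360°): 188.0°.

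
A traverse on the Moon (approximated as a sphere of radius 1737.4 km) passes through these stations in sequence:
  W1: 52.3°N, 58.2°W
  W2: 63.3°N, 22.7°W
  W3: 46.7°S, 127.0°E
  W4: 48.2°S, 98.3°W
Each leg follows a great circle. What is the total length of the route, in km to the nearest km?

Leg W1→W2: central angle 0.3749 rad, distance 651.3 km.
Leg W2→W3: central angle 2.7294 rad, distance 4742.0 km.
Leg W3→W4: central angle 1.3480 rad, distance 2341.9 km.
Total: 651.3 + 4742.0 + 2341.9 ≈ 7735 km.

7735 km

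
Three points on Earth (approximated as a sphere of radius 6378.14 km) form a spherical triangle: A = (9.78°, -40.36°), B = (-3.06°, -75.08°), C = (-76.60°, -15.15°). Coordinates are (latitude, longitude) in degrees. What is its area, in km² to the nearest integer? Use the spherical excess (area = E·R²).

Side lengths (central angles): a = 1.4021, b = 1.5294, c = 0.6439 rad; semiperimeter s = 1.7877.
By l'Huilier's theorem, tan(E/4) = √[tan(s/2) tan((s−a)/2) tan((s−b)/2) tan((s−c)/2)], giving spherical excess E = 0.5662 rad.
Area = E·R² = 0.5662 × (6378.14)² ≈ 23032766 km².

23032766 km²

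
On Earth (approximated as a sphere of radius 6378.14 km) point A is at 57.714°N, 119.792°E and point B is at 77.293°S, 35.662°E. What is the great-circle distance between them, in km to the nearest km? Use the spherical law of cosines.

16070 km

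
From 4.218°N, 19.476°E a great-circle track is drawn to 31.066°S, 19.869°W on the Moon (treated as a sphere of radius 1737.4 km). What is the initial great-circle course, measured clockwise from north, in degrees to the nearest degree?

224°

With φ₁ = 0.0736, φ₂ = -0.5422, Δλ = -0.6867 rad, the forward-azimuth formula gives
θ = atan2( sin Δλ cos φ₂ , cos φ₁ sin φ₂ − sin φ₁ cos φ₂ cos Δλ ) = atan2(-0.5431, -0.5633) = -136.05°.
Adding 360° brings this into [0°, 360°): 224°.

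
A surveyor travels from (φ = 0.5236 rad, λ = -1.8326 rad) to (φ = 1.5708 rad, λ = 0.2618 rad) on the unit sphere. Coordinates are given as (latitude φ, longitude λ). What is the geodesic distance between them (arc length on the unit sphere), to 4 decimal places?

With latitudes φ₁ = 30.000°, φ₂ = 90.000° and longitude difference Δλ = 120.000°:
Haversine: a = sin²(Δφ/2) + cos φ₁ cos φ₂ sin²(Δλ/2) = 0.2500 + (0.8660)(-0.0000)(0.7500) = 0.25000.
Central angle c = 2·arcsin(√a) = 1.04719 rad.
On the unit sphere the arc length equals the central angle: 1.0472.

1.0472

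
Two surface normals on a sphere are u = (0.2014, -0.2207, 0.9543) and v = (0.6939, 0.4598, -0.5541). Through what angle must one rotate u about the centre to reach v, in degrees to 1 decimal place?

119.4°

u·v = -0.4905; |u| = 1.0000, |v| = 1.0000.
cos θ = (u·v)/(|u||v|) = -0.4905, so θ = 119.4°.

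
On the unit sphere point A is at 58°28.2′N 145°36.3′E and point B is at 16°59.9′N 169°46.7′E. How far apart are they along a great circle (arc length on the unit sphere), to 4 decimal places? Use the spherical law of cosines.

In radians: φ₁ = 1.0205, φ₂ = 0.2967, Δλ = 24.173° = 0.4219 rad.
cos c = sin φ₁ sin φ₂ + cos φ₁ cos φ₂ cos Δλ = (0.8524)(0.2923) + (0.5229)(0.9563)(0.9123) = 0.70543,
so c = arccos(0.70543) = 0.78777 rad.
On the unit sphere the arc length equals the central angle: 0.7878.

0.7878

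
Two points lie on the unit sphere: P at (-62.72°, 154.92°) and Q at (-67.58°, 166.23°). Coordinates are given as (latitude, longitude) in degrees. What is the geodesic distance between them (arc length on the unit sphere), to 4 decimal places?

0.1183

With latitudes φ₁ = -62.720°, φ₂ = -67.580° and longitude difference Δλ = 11.310°:
cos c = sin φ₁ sin φ₂ + cos φ₁ cos φ₂ cos Δλ = (-0.8888)(-0.9244) + (0.4583)(0.3814)(0.9806) = 0.99301,
so c = arccos(0.99301) = 0.11831 rad.
On the unit sphere the arc length equals the central angle: 0.1183.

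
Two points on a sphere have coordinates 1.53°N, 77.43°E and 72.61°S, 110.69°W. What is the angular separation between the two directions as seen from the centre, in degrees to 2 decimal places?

108.74°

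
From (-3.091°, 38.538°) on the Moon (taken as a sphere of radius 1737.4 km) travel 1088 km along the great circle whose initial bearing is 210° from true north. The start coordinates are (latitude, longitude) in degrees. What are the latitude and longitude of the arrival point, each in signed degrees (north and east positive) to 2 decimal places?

Angular distance δ = d/R = 1088/1737.4 = 0.62622 rad; initial bearing θ = 3.6652 rad.
sin φ₂ = sin φ₁ cos δ + cos φ₁ sin δ cos θ = (-0.0539)(0.8102) + (0.9985)(0.5861)(-0.8660) = -0.5505, so φ₂ = -33.40°.
Δλ = atan2(sin θ sin δ cos φ₁, cos δ − sin φ₁ sin φ₂) = atan2(-0.2926, 0.7806) = -20.550°.
λ₂ = 38.538° − 20.550° = 17.99°.

-33.40°, 17.99°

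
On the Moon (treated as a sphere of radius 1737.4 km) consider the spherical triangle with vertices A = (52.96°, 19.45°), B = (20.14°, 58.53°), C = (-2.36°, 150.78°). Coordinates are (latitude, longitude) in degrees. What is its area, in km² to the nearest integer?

2646948 km²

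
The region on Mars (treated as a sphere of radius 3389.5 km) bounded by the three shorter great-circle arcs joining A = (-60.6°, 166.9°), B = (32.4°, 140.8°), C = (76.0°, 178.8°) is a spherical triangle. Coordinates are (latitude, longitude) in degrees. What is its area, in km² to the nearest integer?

7726689 km²

Side lengths (central angles): a = 0.8218, b = 2.3878, c = 1.6655 rad; semiperimeter s = 2.4376.
By l'Huilier's theorem, tan(E/4) = √[tan(s/2) tan((s−a)/2) tan((s−b)/2) tan((s−c)/2)], giving spherical excess E = 0.6725 rad.
Area = E·R² = 0.6725 × (3389.5)² ≈ 7726689 km².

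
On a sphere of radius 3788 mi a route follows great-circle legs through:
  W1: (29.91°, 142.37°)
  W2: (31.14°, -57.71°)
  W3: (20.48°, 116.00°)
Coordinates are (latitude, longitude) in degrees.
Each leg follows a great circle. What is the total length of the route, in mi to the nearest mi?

Leg W1→W2: central angle 2.0252 rad, distance 7671.6 mi.
Leg W2→W3: central angle 2.2345 rad, distance 8464.3 mi.
Total: 7671.6 + 8464.3 ≈ 16136 mi.

16136 mi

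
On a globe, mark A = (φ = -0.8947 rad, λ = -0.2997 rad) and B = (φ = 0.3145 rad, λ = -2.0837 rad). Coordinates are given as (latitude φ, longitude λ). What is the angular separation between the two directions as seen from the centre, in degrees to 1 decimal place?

With latitudes φ₁ = -51.263°, φ₂ = 18.020° and longitude difference Δλ = -102.216°:
Haversine: a = sin²(Δφ/2) + cos φ₁ cos φ₂ sin²(Δλ/2) = 0.3231 + (0.6258)(0.9510)(0.6058) = 0.68360.
Central angle c = 2·arcsin(√a) = 1.94680 rad.
So the angular separation is 111.5°.

111.5°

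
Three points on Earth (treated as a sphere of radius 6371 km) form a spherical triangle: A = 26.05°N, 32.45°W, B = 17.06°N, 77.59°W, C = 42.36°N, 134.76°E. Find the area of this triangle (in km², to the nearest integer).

45599351 km²

Side lengths (central angles): a = 1.9813, b = 1.9300, c = 0.7456 rad; semiperimeter s = 2.3285.
By l'Huilier's theorem, tan(E/4) = √[tan(s/2) tan((s−a)/2) tan((s−b)/2) tan((s−c)/2)], giving spherical excess E = 1.1234 rad.
Area = E·R² = 1.1234 × (6371)² ≈ 45599351 km².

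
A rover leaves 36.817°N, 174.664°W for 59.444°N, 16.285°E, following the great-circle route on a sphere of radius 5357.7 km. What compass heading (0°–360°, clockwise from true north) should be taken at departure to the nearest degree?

Δλ = -169.051° = -2.9505 rad.
y = sin Δλ · cos φ₂ = (-0.1899)(0.5084) = -0.0966
x = cos φ₁ sin φ₂ − sin φ₁ cos φ₂ cos Δλ = (0.8006)(0.8611) − (0.5993)(0.5084)(-0.9818) = 0.9885
θ = atan2(y, x) = -5.58°; adding 360° gives 354°.

354°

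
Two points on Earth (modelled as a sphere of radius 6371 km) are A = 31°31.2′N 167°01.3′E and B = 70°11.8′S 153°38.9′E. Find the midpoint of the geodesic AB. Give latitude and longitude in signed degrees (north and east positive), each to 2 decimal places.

-19.44°, 163.23°

The central angle between A and B is δ = 1.7833 rad.
With f = 0.5, the slerp weights are sin((1−f)δ)/sin δ = 0.7960 and sin(fδ)/sin δ = 0.7960.
Weighted sum of the unit vectors: (0.7960)·(-0.8307,0.1914,0.5228) + (0.7960)·(-0.3036,0.1504,-0.9409) = (-0.9029, 0.2721, -0.3328).
Converting back: φ = atan2(z, √(x²+y²)) = -19.44°, λ = atan2(y, x) = 163.23°.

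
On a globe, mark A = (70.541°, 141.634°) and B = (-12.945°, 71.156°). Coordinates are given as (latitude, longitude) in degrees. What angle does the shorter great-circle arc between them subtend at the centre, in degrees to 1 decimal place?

With latitudes φ₁ = 70.541°, φ₂ = -12.945° and longitude difference Δλ = -70.478°:
cos c = sin φ₁ sin φ₂ + cos φ₁ cos φ₂ cos Δλ = (0.9429)(-0.2240) + (0.3331)(0.9746)(0.3342) = -0.10273,
so c = arccos(-0.10273) = 1.67370 rad.
So the angular separation is 95.9°.

95.9°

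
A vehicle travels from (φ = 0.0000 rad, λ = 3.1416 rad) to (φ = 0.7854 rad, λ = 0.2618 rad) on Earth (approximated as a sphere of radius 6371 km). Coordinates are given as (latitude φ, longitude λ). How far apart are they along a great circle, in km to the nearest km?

14798 km

With latitudes φ₁ = 0.000°, φ₂ = 45.000° and longitude difference Δλ = -165.000°:
cos c = sin φ₁ sin φ₂ + cos φ₁ cos φ₂ cos Δλ = (0.0000)(0.7071) + (1.0000)(0.7071)(-0.9659) = -0.68301,
so c = arccos(-0.68301) = 2.32268 rad.
Distance = R·c = 6371 × 2.3227 ≈ 14798 km.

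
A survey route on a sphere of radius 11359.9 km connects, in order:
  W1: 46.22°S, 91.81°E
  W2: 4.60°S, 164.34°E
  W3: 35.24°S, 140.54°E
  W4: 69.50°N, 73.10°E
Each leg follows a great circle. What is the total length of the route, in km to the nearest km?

Leg W1→W2: central angle 1.3026 rad, distance 14798.0 km.
Leg W2→W3: central angle 0.6581 rad, distance 7476.0 km.
Leg W3→W4: central angle 2.0161 rad, distance 22902.6 km.
Total: 14798.0 + 7476.0 + 22902.6 ≈ 45177 km.

45177 km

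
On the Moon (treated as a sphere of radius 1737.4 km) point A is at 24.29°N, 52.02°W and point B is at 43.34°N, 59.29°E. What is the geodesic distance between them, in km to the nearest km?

2657 km

In radians: φ₁ = 0.4239, φ₂ = 0.7564, Δλ = 111.310° = 1.9427 rad.
cos c = sin φ₁ sin φ₂ + cos φ₁ cos φ₂ cos Δλ = (0.4114)(0.6863) + (0.9115)(0.7273)(-0.3634) = 0.04141,
so c = arccos(0.04141) = 1.52937 rad.
Distance = R·c = 1737.4 × 1.5294 ≈ 2657 km.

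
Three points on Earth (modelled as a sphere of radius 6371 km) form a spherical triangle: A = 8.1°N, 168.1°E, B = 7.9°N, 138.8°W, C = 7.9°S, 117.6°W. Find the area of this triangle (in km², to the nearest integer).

Side lengths (central angles): a = 0.4605, b = 1.3223, c = 0.9171 rad; semiperimeter s = 1.3499.
By l'Huilier's theorem, tan(E/4) = √[tan(s/2) tan((s−a)/2) tan((s−b)/2) tan((s−c)/2)], giving spherical excess E = 0.1362 rad.
Area = E·R² = 0.1362 × (6371)² ≈ 5527807 km².

5527807 km²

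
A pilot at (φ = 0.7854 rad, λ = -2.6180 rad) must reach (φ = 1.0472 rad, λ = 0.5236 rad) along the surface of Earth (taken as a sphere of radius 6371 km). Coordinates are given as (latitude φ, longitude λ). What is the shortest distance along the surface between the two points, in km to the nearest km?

With latitudes φ₁ = 45.000°, φ₂ = 60.000° and longitude difference Δλ = -180.000°:
Haversine: a = sin²(Δφ/2) + cos φ₁ cos φ₂ sin²(Δλ/2) = 0.0170 + (0.7071)(0.5000)(1.0000) = 0.37059.
Central angle c = 2·arcsin(√a) = 1.30899 rad.
Distance = R·c = 6371 × 1.3090 ≈ 8340 km.

8340 km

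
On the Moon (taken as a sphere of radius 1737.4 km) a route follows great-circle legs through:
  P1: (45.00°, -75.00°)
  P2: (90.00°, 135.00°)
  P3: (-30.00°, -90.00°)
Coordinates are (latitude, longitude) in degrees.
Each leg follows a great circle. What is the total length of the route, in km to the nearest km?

Leg P1→P2: central angle 0.7854 rad, distance 1364.6 km.
Leg P2→P3: central angle 2.0944 rad, distance 3638.8 km.
Total: 1364.6 + 3638.8 ≈ 5003 km.

5003 km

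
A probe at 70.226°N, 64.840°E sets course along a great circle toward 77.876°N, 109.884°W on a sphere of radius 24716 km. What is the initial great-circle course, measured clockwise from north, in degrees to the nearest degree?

Δλ = -174.724° = -3.0495 rad.
y = sin Δλ · cos φ₂ = (-0.0920)(0.2100) = -0.0193
x = cos φ₁ sin φ₂ − sin φ₁ cos φ₂ cos Δλ = (0.3383)(0.9777) − (0.9410)(0.2100)(-0.9958) = 0.5276
θ = atan2(y, x) = -2.10°; adding 360° gives 358°.

358°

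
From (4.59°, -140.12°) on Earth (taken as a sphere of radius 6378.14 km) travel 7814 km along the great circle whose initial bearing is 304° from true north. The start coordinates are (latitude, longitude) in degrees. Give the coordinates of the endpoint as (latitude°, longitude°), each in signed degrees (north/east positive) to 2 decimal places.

33.47°, 150.64°

Angular distance δ = d/R = 7814/6378.14 = 1.22512 rad; initial bearing θ = 5.3058 rad.
sin φ₂ = sin φ₁ cos δ + cos φ₁ sin δ cos θ = (0.0800)(0.3388) + (0.9968)(0.9408)(0.5592) = 0.5515, so φ₂ = 33.47°.
Δλ = atan2(sin θ sin δ cos φ₁, cos δ − sin φ₁ sin φ₂) = atan2(-0.7775, 0.2947) = -69.242°.
λ₂ = -140.120° − 69.242° = -209.36° → 150.64° after wrapping to (−180°, 180°].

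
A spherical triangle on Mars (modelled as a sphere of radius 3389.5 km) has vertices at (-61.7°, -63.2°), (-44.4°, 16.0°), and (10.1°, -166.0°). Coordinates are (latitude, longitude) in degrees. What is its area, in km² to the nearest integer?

Side lengths (central angles): a = 2.5422, b = 1.8316, c = 0.8237 rad; semiperimeter s = 2.5987.
By l'Huilier's theorem, tan(E/4) = √[tan(s/2) tan((s−a)/2) tan((s−b)/2) tan((s−c)/2)], giving spherical excess E = 0.8831 rad.
Area = E·R² = 0.8831 × (3389.5)² ≈ 10145217 km².

10145217 km²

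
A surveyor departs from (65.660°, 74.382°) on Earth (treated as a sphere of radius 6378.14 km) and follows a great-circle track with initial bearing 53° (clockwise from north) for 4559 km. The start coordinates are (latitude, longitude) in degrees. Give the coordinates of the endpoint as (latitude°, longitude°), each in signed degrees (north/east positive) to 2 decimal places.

58.29°, 169.64°

Angular distance δ = d/R = 4559/6378.14 = 0.71479 rad; initial bearing θ = 0.9250 rad.
sin φ₂ = sin φ₁ cos δ + cos φ₁ sin δ cos θ = (0.9111)(0.7552) + (0.4122)(0.6555)(0.6018) = 0.8507, so φ₂ = 58.29°.
Δλ = atan2(sin θ sin δ cos φ₁, cos δ − sin φ₁ sin φ₂) = atan2(0.2157, -0.0198) = 95.253°.
λ₂ = 74.382° + 95.253° = 169.64°.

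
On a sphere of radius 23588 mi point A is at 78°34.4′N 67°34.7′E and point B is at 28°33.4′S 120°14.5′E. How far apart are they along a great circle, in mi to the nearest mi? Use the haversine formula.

45815 mi

With latitudes φ₁ = 78.573°, φ₂ = -28.557° and longitude difference Δλ = 52.663°:
Haversine: a = sin²(Δφ/2) + cos φ₁ cos φ₂ sin²(Δλ/2) = 0.6473 + (0.1981)(0.8783)(0.1968) = 0.68151.
Central angle c = 2·arcsin(√a) = 1.94230 rad.
Distance = R·c = 23588 × 1.9423 ≈ 45815 mi.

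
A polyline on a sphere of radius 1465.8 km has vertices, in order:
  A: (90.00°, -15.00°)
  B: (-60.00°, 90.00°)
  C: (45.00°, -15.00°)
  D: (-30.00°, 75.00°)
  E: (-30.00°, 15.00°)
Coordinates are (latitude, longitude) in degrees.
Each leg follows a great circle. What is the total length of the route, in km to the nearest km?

11430 km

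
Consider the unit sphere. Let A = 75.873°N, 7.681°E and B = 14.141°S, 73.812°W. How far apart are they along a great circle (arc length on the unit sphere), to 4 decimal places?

1.7741

In radians: φ₁ = 1.3242, φ₂ = -0.2468, Δλ = -81.493° = -1.4223 rad.
cos c = sin φ₁ sin φ₂ + cos φ₁ cos φ₂ cos Δλ = (0.9698)(-0.2443) + (0.2441)(0.9697)(0.1479) = -0.20191,
so c = arccos(-0.20191) = 1.77410 rad.
On the unit sphere the arc length equals the central angle: 1.7741.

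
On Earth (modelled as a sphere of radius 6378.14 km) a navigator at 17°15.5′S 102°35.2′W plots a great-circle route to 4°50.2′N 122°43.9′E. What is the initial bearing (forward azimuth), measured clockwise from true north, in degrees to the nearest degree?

260°

With φ₁ = -0.3012, φ₂ = 0.0844, Δλ = -2.3506 rad, the forward-azimuth formula gives
θ = atan2( sin Δλ cos φ₂ , cos φ₁ sin φ₂ − sin φ₁ cos φ₂ cos Δλ ) = atan2(-0.7085, -0.1274) = -100.19°.
Adding 360° brings this into [0°, 360°): 260°.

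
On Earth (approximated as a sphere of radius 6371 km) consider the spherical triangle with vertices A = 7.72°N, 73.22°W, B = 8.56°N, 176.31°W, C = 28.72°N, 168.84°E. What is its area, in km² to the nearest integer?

21718652 km²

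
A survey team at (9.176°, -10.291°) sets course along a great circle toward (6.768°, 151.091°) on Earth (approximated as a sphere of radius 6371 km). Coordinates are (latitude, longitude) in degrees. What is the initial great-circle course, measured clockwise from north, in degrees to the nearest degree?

50°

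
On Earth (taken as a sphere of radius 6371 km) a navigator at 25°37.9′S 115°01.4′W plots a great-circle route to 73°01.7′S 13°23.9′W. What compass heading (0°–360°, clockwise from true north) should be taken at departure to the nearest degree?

162°

With φ₁ = -0.4474, φ₂ = -1.2746, Δλ = 1.7737 rad, the forward-azimuth formula gives
θ = atan2( sin Δλ cos φ₂ , cos φ₁ sin φ₂ − sin φ₁ cos φ₂ cos Δλ ) = atan2(0.2859, -0.8878) = 162.15°.
So the initial bearing is 162°.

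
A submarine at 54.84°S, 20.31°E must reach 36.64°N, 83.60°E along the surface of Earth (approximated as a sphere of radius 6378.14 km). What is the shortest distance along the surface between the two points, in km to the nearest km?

11830 km

With latitudes φ₁ = -54.840°, φ₂ = 36.640° and longitude difference Δλ = 63.290°:
cos c = sin φ₁ sin φ₂ + cos φ₁ cos φ₂ cos Δλ = (-0.8175)(0.5968) + (0.5759)(0.8024)(0.4495) = -0.28021,
so c = arccos(-0.28021) = 1.85481 rad.
Distance = R·c = 6378.14 × 1.8548 ≈ 11830 km.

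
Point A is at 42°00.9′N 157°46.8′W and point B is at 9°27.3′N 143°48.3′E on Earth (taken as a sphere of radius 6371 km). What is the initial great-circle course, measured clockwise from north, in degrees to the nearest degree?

Δλ = -58.415° = -1.0195 rad.
y = sin Δλ · cos φ₂ = (-0.8519)(0.9864) = -0.8403
x = cos φ₁ sin φ₂ − sin φ₁ cos φ₂ cos Δλ = (0.7430)(0.1643) − (0.6693)(0.9864)(0.5238) = -0.2238
θ = atan2(y, x) = -104.91°; adding 360° gives 255°.

255°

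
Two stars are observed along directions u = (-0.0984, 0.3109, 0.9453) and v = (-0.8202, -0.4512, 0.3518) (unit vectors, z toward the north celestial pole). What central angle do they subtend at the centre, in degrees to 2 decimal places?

74.16°

u·v = 0.2730; |u| = 1.0000, |v| = 1.0000.
cos θ = (u·v)/(|u||v|) = 0.2730, so θ = 74.16°.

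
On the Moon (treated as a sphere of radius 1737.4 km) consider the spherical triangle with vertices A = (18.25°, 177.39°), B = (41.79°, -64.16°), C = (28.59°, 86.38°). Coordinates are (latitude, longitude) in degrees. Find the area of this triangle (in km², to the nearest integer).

5441004 km²

Side lengths (central angles): a = 1.8246, b = 1.4352, c = 1.6998 rad; semiperimeter s = 2.4798.
By l'Huilier's theorem, tan(E/4) = √[tan(s/2) tan((s−a)/2) tan((s−b)/2) tan((s−c)/2)], giving spherical excess E = 1.8025 rad.
Area = E·R² = 1.8025 × (1737.4)² ≈ 5441004 km².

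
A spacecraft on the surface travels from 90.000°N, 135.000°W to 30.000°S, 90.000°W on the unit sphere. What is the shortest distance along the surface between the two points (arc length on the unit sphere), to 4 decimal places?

Let φ₁ = 1.5708 rad, φ₂ = -0.5236 rad, and Δλ = 0.7854 rad.
Haversine: a = sin²(Δφ/2) + cos φ₁ cos φ₂ sin²(Δλ/2) = 0.7500 + (0.0000)(0.8660)(0.1464) = 0.75000.
Central angle c = 2·arcsin(√a) = 2.09440 rad.
On the unit sphere the arc length equals the central angle: 2.0944.

2.0944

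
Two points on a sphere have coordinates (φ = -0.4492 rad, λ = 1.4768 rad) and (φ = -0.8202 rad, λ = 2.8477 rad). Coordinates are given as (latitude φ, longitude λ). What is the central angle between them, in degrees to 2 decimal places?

With latitudes φ₁ = -25.737°, φ₂ = -46.994° and longitude difference Δλ = 78.547°:
cos c = sin φ₁ sin φ₂ + cos φ₁ cos φ₂ cos Δλ = (-0.4342)(-0.7313) + (0.9008)(0.6821)(0.1986) = 0.43956,
so c = arccos(0.43956) = 1.11569 rad.
So the angular separation is 63.92°.

63.92°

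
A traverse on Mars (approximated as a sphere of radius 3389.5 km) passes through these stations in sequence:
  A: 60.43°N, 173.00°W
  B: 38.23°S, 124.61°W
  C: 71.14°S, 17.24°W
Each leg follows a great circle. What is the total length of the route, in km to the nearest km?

Leg A→B: central angle 1.8554 rad, distance 6289.0 km.
Leg B→C: central angle 1.0359 rad, distance 3511.0 km.
Total: 6289.0 + 3511.0 ≈ 9800 km.

9800 km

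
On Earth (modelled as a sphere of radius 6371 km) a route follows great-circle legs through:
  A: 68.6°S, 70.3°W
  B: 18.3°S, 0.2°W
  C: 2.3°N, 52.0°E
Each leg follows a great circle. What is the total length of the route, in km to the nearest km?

13467 km

Leg A→B: central angle 1.1481 rad, distance 7314.3 km.
Leg B→C: central angle 0.9657 rad, distance 6152.5 km.
Total: 7314.3 + 6152.5 ≈ 13467 km.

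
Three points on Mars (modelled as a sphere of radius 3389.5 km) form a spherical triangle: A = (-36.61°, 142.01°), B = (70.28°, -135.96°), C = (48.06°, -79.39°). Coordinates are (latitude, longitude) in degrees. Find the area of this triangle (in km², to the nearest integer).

Side lengths (central angles): a = 0.6015, b = 2.5793, c = 2.1221 rad; semiperimeter s = 2.6515.
By l'Huilier's theorem, tan(E/4) = √[tan(s/2) tan((s−a)/2) tan((s−b)/2) tan((s−c)/2)], giving spherical excess E = 0.9944 rad.
Area = E·R² = 0.9944 × (3389.5)² ≈ 11424393 km².

11424393 km²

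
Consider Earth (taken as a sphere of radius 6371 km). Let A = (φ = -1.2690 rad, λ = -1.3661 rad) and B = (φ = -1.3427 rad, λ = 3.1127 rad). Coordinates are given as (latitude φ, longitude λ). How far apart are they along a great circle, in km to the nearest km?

2653 km

In radians: φ₁ = -1.2690, φ₂ = -1.3427, Δλ = -103.384° = -1.8044 rad.
Haversine: a = sin²(Δφ/2) + cos φ₁ cos φ₂ sin²(Δλ/2) = 0.0014 + (0.2972)(0.2261)(0.6157) = 0.04274.
Central angle c = 2·arcsin(√a) = 0.41649 rad.
Distance = R·c = 6371 × 0.4165 ≈ 2653 km.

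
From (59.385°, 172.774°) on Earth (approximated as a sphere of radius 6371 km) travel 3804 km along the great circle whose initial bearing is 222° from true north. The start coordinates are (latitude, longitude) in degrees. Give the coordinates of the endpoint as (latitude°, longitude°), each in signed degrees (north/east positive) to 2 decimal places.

29.93°, 147.05°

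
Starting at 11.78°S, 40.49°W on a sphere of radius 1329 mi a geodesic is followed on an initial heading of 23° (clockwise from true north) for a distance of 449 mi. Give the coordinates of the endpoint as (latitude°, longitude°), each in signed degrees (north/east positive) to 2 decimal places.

Angular distance δ = d/R = 449/1329 = 0.33785 rad; initial bearing θ = 0.4014 rad.
sin φ₂ = sin φ₁ cos δ + cos φ₁ sin δ cos θ = (-0.2042)(0.9435) + (0.9789)(0.3315)(0.9205) = 0.1061, so φ₂ = 6.09°.
Δλ = atan2(sin θ sin δ cos φ₁, cos δ − sin φ₁ sin φ₂) = atan2(0.1268, 0.9651) = 7.484°.
λ₂ = -40.490° + 7.484° = -33.01°.

6.09°, -33.01°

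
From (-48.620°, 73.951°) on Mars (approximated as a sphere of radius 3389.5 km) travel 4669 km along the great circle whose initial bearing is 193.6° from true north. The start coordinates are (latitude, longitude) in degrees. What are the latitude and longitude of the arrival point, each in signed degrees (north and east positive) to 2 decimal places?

Angular distance δ = d/R = 4669/3389.5 = 1.37749 rad; initial bearing θ = 3.3790 rad.
sin φ₂ = sin φ₁ cos δ + cos φ₁ sin δ cos θ = (-0.7503)(0.1921) + (0.6610)(0.9814)(-0.9720) = -0.7747, so φ₂ = -50.78°.
Δλ = atan2(sin θ sin δ cos φ₁, cos δ − sin φ₁ sin φ₂) = atan2(-0.1525, -0.3892) = -158.596°.
λ₂ = 73.951° − 158.596° = -84.65°.

-50.78°, -84.65°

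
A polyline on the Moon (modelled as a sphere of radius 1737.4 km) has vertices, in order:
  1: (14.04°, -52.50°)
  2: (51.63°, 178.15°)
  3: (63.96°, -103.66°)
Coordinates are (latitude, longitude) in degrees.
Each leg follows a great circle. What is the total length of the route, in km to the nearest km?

Leg 1→2: central angle 1.7636 rad, distance 3064.1 km.
Leg 2→3: central angle 0.7072 rad, distance 1228.6 km.
Total: 3064.1 + 1228.6 ≈ 4293 km.

4293 km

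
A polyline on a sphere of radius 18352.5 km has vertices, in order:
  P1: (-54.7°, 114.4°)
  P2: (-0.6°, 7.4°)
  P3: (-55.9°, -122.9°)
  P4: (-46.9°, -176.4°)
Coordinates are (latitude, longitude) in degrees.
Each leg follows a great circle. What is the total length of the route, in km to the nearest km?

Leg P1→P2: central angle 1.7319 rad, distance 31784.4 km.
Leg P2→P3: central angle 1.9326 rad, distance 35467.3 km.
Leg P3→P4: central angle 0.5872 rad, distance 10777.2 km.
Total: 31784.4 + 35467.3 + 10777.2 ≈ 78029 km.

78029 km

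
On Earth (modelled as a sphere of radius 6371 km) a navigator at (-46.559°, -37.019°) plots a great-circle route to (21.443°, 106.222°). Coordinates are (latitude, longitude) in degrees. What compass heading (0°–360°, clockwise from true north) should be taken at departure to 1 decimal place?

117.5°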